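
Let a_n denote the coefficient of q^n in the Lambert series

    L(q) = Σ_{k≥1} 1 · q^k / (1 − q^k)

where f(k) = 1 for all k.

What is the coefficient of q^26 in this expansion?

a_26 = 4

q^26  k|26↦f(k): 26:1 13:1 2:1 1:1  a_26=4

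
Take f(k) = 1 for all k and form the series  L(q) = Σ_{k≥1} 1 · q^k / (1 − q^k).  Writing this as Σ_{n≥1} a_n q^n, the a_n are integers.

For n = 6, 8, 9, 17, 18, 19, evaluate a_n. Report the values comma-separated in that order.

[q^6] f(6)=1,f(3)=1,f(2)=1,f(1)=1 ⇒ 4
q^8  k|8↦f(k): 8:1 4:1 2:1 1:1  a_8=4
d|9:{1,3,9}  Σf=1+1+1=3
n=17: 1·17 17·1  f→[1+1]=2
q^18  k|18↦f(k): 1:1 2:1 3:1 6:1 9:1 18:1  a_18=6
n=19: 19·1 1·19  f→[1+1]=2

4, 4, 3, 2, 6, 2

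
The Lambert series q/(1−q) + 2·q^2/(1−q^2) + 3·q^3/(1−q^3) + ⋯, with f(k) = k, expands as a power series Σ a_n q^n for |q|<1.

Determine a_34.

q^34  k|34↦f(k): 1:1 2:2 17:17 34:34  a_34=54

a_34 = 54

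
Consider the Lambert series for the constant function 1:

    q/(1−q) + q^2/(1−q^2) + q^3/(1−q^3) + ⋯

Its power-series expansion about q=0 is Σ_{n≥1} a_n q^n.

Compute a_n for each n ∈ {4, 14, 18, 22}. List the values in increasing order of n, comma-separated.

[q^4] f(1)=1,f(2)=1,f(4)=1 ⇒ 3
n=14: 14·1 7·2 2·7 1·14  f→[1+1+1+1]=4
[q^18] f(1)=1,f(2)=1,f(3)=1,f(6)=1,f(9)=1,f(18)=1 ⇒ 6
[q^22] f(1)=1,f(2)=1,f(11)=1,f(22)=1 ⇒ 4

3, 4, 6, 4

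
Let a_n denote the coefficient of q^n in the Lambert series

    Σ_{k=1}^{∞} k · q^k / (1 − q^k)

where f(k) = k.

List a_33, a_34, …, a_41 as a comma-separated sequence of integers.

d|33:{33,11,3,1}  Σf=33+11+3+1=48
[q^34] f(1)=1,f(2)=2,f(17)=17,f(34)=34 ⇒ 54
q^35  k|35↦f(k): 1:1 5:5 7:7 35:35  a_35=48
d|36:{1,2,3,4,6,9,12,18,36}  Σf=1+2+3+4+6+9+12+18+36=91
[q^37] f(37)=37,f(1)=1 ⇒ 38
n=38: 38·1 19·2 2·19 1·38  f→[38+19+2+1]=60
d|39:{1,3,13,39}  Σf=1+3+13+39=56
n=40: 1·40 2·20 4·10 5·8 8·5 10·4 20·2 40·1  f→[1+2+4+5+8+10+20+40]=90
q^41  k|41↦f(k): 41:41 1:1  a_41=42

48, 54, 48, 91, 38, 60, 56, 90, 42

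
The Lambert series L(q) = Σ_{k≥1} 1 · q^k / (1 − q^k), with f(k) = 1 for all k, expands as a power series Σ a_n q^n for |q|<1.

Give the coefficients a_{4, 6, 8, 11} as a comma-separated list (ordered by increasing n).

3, 4, 4, 2

[q^4] f(4)=1,f(2)=1,f(1)=1 ⇒ 3
[q^6] f(1)=1,f(2)=1,f(3)=1,f(6)=1 ⇒ 4
d|8:{1,2,4,8}  Σf=1+1+1+1=4
n=11: 1·11 11·1  f→[1+1]=2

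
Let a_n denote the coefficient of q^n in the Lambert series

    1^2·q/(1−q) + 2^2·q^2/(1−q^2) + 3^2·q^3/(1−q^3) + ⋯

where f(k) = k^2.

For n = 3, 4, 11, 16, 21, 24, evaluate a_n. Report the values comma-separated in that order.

q^3  k|3↦f(k): 3:9 1:1  a_3=10
n=4: 1·4 2·2 4·1  f→[1+4+16]=21
d|11:{11,1}  Σf=121+1=122
q^16  k|16↦f(k): 1:1 2:4 4:16 8:64 16:256  a_16=341
d|21:{21,7,3,1}  Σf=441+49+9+1=500
n=24: 24·1 12·2 8·3 6·4 4·6 3·8 2·12 1·24  f→[576+144+64+36+16+9+4+1]=850

10, 21, 122, 341, 500, 850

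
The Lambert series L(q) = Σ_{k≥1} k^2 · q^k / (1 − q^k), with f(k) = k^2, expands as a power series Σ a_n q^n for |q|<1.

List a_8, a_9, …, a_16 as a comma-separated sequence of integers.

d|8:{1,2,4,8}  Σf=1+4+16+64=85
d|9:{9,3,1}  Σf=81+9+1=91
[q^10] f(1)=1,f(2)=4,f(5)=25,f(10)=100 ⇒ 130
d|11:{1,11}  Σf=1+121=122
d|12:{1,2,3,4,6,12}  Σf=1+4+9+16+36+144=210
q^13  k|13↦f(k): 1:1 13:169  a_13=170
[q^14] f(1)=1,f(2)=4,f(7)=49,f(14)=196 ⇒ 250
d|15:{15,5,3,1}  Σf=225+25+9+1=260
n=16: 1·16 2·8 4·4 8·2 16·1  f→[1+4+16+64+256]=341

85, 91, 130, 122, 210, 170, 250, 260, 341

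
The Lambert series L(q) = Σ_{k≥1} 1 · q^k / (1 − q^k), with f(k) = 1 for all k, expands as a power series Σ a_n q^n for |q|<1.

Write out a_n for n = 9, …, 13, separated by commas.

[q^9] f(1)=1,f(3)=1,f(9)=1 ⇒ 3
q^10  k|10↦f(k): 10:1 5:1 2:1 1:1  a_10=4
n=11: 11·1 1·11  f→[1+1]=2
q^12  k|12↦f(k): 1:1 2:1 3:1 4:1 6:1 12:1  a_12=6
n=13: 13·1 1·13  f→[1+1]=2

3, 4, 2, 6, 2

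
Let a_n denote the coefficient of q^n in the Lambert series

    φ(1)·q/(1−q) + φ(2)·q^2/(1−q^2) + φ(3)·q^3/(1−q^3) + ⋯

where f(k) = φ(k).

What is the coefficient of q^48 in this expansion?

[q^48] φ(48)=16,φ(24)=8,φ(16)=8,φ(12)=4,φ(8)=4,φ(6)=2,φ(4)=2,φ(3)=2,φ(2)=1,φ(1)=1 ⇒ 48

a_48 = 48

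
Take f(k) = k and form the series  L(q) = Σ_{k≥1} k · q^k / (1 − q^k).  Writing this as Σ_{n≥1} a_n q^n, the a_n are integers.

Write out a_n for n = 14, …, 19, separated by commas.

24, 24, 31, 18, 39, 20

d|14:{1,2,7,14}  Σf=1+2+7+14=24
q^15  k|15↦f(k): 1:1 3:3 5:5 15:15  a_15=24
[q^16] f(1)=1,f(2)=2,f(4)=4,f(8)=8,f(16)=16 ⇒ 31
q^17  k|17↦f(k): 17:17 1:1  a_17=18
d|18:{18,9,6,3,2,1}  Σf=18+9+6+3+2+1=39
q^19  k|19↦f(k): 19:19 1:1  a_19=20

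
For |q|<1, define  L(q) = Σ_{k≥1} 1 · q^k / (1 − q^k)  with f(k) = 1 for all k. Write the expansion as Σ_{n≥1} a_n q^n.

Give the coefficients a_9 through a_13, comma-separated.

d|9:{1,3,9}  Σf=1+1+1=3
q^10  k|10↦f(k): 1:1 2:1 5:1 10:1  a_10=4
q^11  k|11↦f(k): 11:1 1:1  a_11=2
q^12  k|12↦f(k): 12:1 6:1 4:1 3:1 2:1 1:1  a_12=6
d|13:{1,13}  Σf=1+1=2

3, 4, 2, 6, 2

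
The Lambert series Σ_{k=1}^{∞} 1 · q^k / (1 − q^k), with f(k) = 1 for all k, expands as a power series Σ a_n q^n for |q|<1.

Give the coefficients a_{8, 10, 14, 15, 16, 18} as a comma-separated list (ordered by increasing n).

4, 4, 4, 4, 5, 6

d|8:{1,2,4,8}  Σf=1+1+1+1=4
d|10:{1,2,5,10}  Σf=1+1+1+1=4
n=14: 1·14 2·7 7·2 14·1  f→[1+1+1+1]=4
q^15  k|15↦f(k): 15:1 5:1 3:1 1:1  a_15=4
q^16  k|16↦f(k): 1:1 2:1 4:1 8:1 16:1  a_16=5
n=18: 18·1 9·2 6·3 3·6 2·9 1·18  f→[1+1+1+1+1+1]=6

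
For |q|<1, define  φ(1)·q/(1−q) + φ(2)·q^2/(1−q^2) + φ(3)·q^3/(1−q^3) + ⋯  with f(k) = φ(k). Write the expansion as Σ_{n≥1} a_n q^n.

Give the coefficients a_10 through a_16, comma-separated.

n=10: 10·1 5·2 2·5 1·10  φ→[4+4+1+1]=10
n=11: 1·11 11·1  φ→[1+10]=11
n=12: 12·1 6·2 4·3 3·4 2·6 1·12  φ→[4+2+2+2+1+1]=12
[q^13] φ(1)=1,φ(13)=12 ⇒ 13
q^14  k|14↦φ(k): 14:6 7:6 2:1 1:1  a_14=14
[q^15] φ(1)=1,φ(3)=2,φ(5)=4,φ(15)=8 ⇒ 15
q^16  k|16↦φ(k): 16:8 8:4 4:2 2:1 1:1  a_16=16

10, 11, 12, 13, 14, 15, 16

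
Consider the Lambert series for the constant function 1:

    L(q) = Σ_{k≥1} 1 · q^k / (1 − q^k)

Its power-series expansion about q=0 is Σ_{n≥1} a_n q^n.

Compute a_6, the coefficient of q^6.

n=6: 1·6 2·3 3·2 6·1  f→[1+1+1+1]=4

a_6 = 4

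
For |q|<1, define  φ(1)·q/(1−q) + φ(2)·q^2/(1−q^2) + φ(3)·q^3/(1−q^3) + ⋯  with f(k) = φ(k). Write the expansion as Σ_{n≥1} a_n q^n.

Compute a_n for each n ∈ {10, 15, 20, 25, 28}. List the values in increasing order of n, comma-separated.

n=10: 1·10 2·5 5·2 10·1  φ→[1+1+4+4]=10
q^15  k|15↦φ(k): 1:1 3:2 5:4 15:8  a_15=15
[q^20] φ(1)=1,φ(2)=1,φ(4)=2,φ(5)=4,φ(10)=4,φ(20)=8 ⇒ 20
q^25  k|25↦φ(k): 25:20 5:4 1:1  a_25=25
[q^28] φ(1)=1,φ(2)=1,φ(4)=2,φ(7)=6,φ(14)=6,φ(28)=12 ⇒ 28

10, 15, 20, 25, 28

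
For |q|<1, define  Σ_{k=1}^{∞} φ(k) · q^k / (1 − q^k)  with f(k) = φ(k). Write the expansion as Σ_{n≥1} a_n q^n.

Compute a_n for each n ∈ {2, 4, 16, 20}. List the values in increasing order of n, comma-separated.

q^2  k|2↦φ(k): 1:1 2:1  a_2=2
q^4  k|4↦φ(k): 1:1 2:1 4:2  a_4=4
d|16:{16,8,4,2,1}  Σφ=8+4+2+1+1=16
q^20  k|20↦φ(k): 1:1 2:1 4:2 5:4 10:4 20:8  a_20=20

2, 4, 16, 20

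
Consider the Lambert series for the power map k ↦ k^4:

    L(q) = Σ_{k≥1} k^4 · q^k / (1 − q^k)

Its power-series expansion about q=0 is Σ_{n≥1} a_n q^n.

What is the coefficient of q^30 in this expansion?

q^30  k|30↦f(k): 1:1 2:16 3:81 5:625 6:1296 10:10000 15:50625 30:810000  a_30=872644

a_30 = 872644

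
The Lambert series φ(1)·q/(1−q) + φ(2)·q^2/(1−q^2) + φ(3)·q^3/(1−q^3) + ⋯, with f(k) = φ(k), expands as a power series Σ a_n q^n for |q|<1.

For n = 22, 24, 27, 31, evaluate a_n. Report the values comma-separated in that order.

d|22:{22,11,2,1}  Σφ=10+10+1+1=22
n=24: 24·1 12·2 8·3 6·4 4·6 3·8 2·12 1·24  φ→[8+4+4+2+2+2+1+1]=24
d|27:{1,3,9,27}  Σφ=1+2+6+18=27
[q^31] φ(31)=30,φ(1)=1 ⇒ 31

22, 24, 27, 31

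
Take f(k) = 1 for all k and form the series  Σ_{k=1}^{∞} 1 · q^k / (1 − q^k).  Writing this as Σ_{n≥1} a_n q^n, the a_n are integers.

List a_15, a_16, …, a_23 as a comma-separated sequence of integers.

4, 5, 2, 6, 2, 6, 4, 4, 2

n=15: 1·15 3·5 5·3 15·1  f→[1+1+1+1]=4
[q^16] f(1)=1,f(2)=1,f(4)=1,f(8)=1,f(16)=1 ⇒ 5
[q^17] f(17)=1,f(1)=1 ⇒ 2
[q^18] f(18)=1,f(9)=1,f(6)=1,f(3)=1,f(2)=1,f(1)=1 ⇒ 6
n=19: 1·19 19·1  f→[1+1]=2
n=20: 20·1 10·2 5·4 4·5 2·10 1·20  f→[1+1+1+1+1+1]=6
d|21:{1,3,7,21}  Σf=1+1+1+1=4
d|22:{22,11,2,1}  Σf=1+1+1+1=4
d|23:{23,1}  Σf=1+1=2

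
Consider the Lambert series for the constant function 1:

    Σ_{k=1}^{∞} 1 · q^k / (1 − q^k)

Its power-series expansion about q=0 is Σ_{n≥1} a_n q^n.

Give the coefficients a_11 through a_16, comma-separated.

d|11:{11,1}  Σf=1+1=2
[q^12] f(1)=1,f(2)=1,f(3)=1,f(4)=1,f(6)=1,f(12)=1 ⇒ 6
n=13: 1·13 13·1  f→[1+1]=2
d|14:{14,7,2,1}  Σf=1+1+1+1=4
d|15:{15,5,3,1}  Σf=1+1+1+1=4
n=16: 1·16 2·8 4·4 8·2 16·1  f→[1+1+1+1+1]=5

2, 6, 2, 4, 4, 5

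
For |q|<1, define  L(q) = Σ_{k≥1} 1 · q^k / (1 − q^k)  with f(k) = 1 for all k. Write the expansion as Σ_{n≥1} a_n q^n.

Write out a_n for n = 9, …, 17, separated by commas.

3, 4, 2, 6, 2, 4, 4, 5, 2

d|9:{1,3,9}  Σf=1+1+1=3
d|10:{10,5,2,1}  Σf=1+1+1+1=4
d|11:{1,11}  Σf=1+1=2
n=12: 12·1 6·2 4·3 3·4 2·6 1·12  f→[1+1+1+1+1+1]=6
q^13  k|13↦f(k): 1:1 13:1  a_13=2
d|14:{14,7,2,1}  Σf=1+1+1+1=4
d|15:{15,5,3,1}  Σf=1+1+1+1=4
[q^16] f(1)=1,f(2)=1,f(4)=1,f(8)=1,f(16)=1 ⇒ 5
[q^17] f(1)=1,f(17)=1 ⇒ 2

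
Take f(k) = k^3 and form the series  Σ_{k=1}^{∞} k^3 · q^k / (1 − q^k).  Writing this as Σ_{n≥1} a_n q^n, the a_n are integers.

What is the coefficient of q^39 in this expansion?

a_39 = 61544

[q^39] f(39)=59319,f(13)=2197,f(3)=27,f(1)=1 ⇒ 61544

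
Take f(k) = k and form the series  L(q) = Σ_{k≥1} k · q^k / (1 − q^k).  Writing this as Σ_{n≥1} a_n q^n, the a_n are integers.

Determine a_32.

a_32 = 63

[q^32] f(32)=32,f(16)=16,f(8)=8,f(4)=4,f(2)=2,f(1)=1 ⇒ 63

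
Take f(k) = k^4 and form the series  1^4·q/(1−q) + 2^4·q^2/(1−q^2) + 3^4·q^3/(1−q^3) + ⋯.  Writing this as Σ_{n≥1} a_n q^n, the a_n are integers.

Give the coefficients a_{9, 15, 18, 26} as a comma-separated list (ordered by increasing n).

6643, 51332, 112931, 485554

d|9:{9,3,1}  Σf=6561+81+1=6643
n=15: 1·15 3·5 5·3 15·1  f→[1+81+625+50625]=51332
n=18: 1·18 2·9 3·6 6·3 9·2 18·1  f→[1+16+81+1296+6561+104976]=112931
q^26  k|26↦f(k): 1:1 2:16 13:28561 26:456976  a_26=485554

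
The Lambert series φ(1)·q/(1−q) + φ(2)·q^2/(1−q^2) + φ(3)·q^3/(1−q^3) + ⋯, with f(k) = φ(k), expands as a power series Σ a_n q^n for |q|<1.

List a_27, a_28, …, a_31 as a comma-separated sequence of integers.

[q^27] φ(1)=1,φ(3)=2,φ(9)=6,φ(27)=18 ⇒ 27
n=28: 1·28 2·14 4·7 7·4 14·2 28·1  φ→[1+1+2+6+6+12]=28
q^29  k|29↦φ(k): 1:1 29:28  a_29=29
n=30: 1·30 2·15 3·10 5·6 6·5 10·3 15·2 30·1  φ→[1+1+2+4+2+4+8+8]=30
n=31: 1·31 31·1  φ→[1+30]=31

27, 28, 29, 30, 31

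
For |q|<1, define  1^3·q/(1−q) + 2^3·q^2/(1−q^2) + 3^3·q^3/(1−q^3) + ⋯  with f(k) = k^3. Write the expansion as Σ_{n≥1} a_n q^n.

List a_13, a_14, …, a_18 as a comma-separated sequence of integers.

2198, 3096, 3528, 4681, 4914, 6813

d|13:{1,13}  Σf=1+2197=2198
n=14: 1·14 2·7 7·2 14·1  f→[1+8+343+2744]=3096
n=15: 1·15 3·5 5·3 15·1  f→[1+27+125+3375]=3528
n=16: 1·16 2·8 4·4 8·2 16·1  f→[1+8+64+512+4096]=4681
[q^17] f(17)=4913,f(1)=1 ⇒ 4914
[q^18] f(18)=5832,f(9)=729,f(6)=216,f(3)=27,f(2)=8,f(1)=1 ⇒ 6813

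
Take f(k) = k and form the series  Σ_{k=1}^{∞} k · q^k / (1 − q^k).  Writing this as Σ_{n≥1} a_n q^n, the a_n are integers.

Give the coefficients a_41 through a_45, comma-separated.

42, 96, 44, 84, 78

d|41:{1,41}  Σf=1+41=42
n=42: 42·1 21·2 14·3 7·6 6·7 3·14 2·21 1·42  f→[42+21+14+7+6+3+2+1]=96
[q^43] f(43)=43,f(1)=1 ⇒ 44
q^44  k|44↦f(k): 1:1 2:2 4:4 11:11 22:22 44:44  a_44=84
n=45: 1·45 3·15 5·9 9·5 15·3 45·1  f→[1+3+5+9+15+45]=78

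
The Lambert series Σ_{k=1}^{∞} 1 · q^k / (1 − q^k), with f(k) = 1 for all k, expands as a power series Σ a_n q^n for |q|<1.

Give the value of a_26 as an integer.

a_26 = 4

[q^26] f(26)=1,f(13)=1,f(2)=1,f(1)=1 ⇒ 4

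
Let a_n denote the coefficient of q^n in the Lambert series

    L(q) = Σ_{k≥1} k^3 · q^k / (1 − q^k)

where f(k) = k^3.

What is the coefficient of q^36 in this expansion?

[q^36] f(1)=1,f(2)=8,f(3)=27,f(4)=64,f(6)=216,f(9)=729,f(12)=1728,f(18)=5832,f(36)=46656 ⇒ 55261

a_36 = 55261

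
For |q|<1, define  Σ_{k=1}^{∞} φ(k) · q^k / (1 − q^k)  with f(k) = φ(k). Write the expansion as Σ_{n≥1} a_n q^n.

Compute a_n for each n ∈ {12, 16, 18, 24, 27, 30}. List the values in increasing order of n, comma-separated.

n=12: 12·1 6·2 4·3 3·4 2·6 1·12  φ→[4+2+2+2+1+1]=12
d|16:{1,2,4,8,16}  Σφ=1+1+2+4+8=16
q^18  k|18↦φ(k): 18:6 9:6 6:2 3:2 2:1 1:1  a_18=18
d|24:{24,12,8,6,4,3,2,1}  Σφ=8+4+4+2+2+2+1+1=24
d|27:{27,9,3,1}  Σφ=18+6+2+1=27
d|30:{30,15,10,6,5,3,2,1}  Σφ=8+8+4+2+4+2+1+1=30

12, 16, 18, 24, 27, 30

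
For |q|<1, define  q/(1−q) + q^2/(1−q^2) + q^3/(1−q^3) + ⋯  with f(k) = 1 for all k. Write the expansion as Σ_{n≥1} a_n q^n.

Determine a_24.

a_24 = 8

d|24:{1,2,3,4,6,8,12,24}  Σf=1+1+1+1+1+1+1+1=8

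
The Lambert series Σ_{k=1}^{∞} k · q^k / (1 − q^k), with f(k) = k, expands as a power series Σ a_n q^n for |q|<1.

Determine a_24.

a_24 = 60

d|24:{1,2,3,4,6,8,12,24}  Σf=1+2+3+4+6+8+12+24=60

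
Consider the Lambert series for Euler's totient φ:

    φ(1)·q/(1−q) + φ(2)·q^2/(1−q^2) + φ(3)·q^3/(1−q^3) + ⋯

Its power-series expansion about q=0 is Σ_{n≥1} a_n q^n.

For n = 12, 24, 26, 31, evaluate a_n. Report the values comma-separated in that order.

[q^12] φ(12)=4,φ(6)=2,φ(4)=2,φ(3)=2,φ(2)=1,φ(1)=1 ⇒ 12
[q^24] φ(24)=8,φ(12)=4,φ(8)=4,φ(6)=2,φ(4)=2,φ(3)=2,φ(2)=1,φ(1)=1 ⇒ 24
[q^26] φ(26)=12,φ(13)=12,φ(2)=1,φ(1)=1 ⇒ 26
d|31:{1,31}  Σφ=1+30=31

12, 24, 26, 31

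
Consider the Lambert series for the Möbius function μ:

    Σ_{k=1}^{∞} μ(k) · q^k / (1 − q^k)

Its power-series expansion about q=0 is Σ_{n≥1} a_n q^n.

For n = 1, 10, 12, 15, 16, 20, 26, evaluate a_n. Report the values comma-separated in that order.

1, 0, 0, 0, 0, 0, 0

d|1:{1}  Σμ=1=1
d|10:{1,2,5,10}  Σμ=1+(-1)+(-1)+1=0
[q^12] μ(12)=0,μ(6)=1,μ(4)=0,μ(3)=-1,μ(2)=-1,μ(1)=1 ⇒ 0
n=15: 1·15 3·5 5·3 15·1  μ→[1+(-1)+(-1)+1]=0
d|16:{1,2,4,8,16}  Σμ=1+(-1)+0+0+0=0
n=20: 20·1 10·2 5·4 4·5 2·10 1·20  μ→[0+1+(-1)+0+(-1)+1]=0
n=26: 1·26 2·13 13·2 26·1  μ→[1+(-1)+(-1)+1]=0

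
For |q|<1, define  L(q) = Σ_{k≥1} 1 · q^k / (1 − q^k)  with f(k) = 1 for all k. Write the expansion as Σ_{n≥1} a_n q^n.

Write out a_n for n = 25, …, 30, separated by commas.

q^25  k|25↦f(k): 25:1 5:1 1:1  a_25=3
n=26: 26·1 13·2 2·13 1·26  f→[1+1+1+1]=4
d|27:{1,3,9,27}  Σf=1+1+1+1=4
d|28:{28,14,7,4,2,1}  Σf=1+1+1+1+1+1=6
q^29  k|29↦f(k): 29:1 1:1  a_29=2
[q^30] f(30)=1,f(15)=1,f(10)=1,f(6)=1,f(5)=1,f(3)=1,f(2)=1,f(1)=1 ⇒ 8

3, 4, 4, 6, 2, 8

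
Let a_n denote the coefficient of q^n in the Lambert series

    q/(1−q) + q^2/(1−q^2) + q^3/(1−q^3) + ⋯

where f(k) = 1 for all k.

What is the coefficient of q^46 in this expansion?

a_46 = 4

d|46:{46,23,2,1}  Σf=1+1+1+1=4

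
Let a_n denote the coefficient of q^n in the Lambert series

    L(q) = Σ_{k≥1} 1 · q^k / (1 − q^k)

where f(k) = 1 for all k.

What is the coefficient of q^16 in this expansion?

[q^16] f(1)=1,f(2)=1,f(4)=1,f(8)=1,f(16)=1 ⇒ 5

a_16 = 5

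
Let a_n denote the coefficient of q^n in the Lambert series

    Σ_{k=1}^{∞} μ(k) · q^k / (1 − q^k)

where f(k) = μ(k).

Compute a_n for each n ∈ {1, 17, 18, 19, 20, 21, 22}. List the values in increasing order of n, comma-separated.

n=1: 1·1  μ→[1]=1
[q^17] μ(17)=-1,μ(1)=1 ⇒ 0
[q^18] μ(1)=1,μ(2)=-1,μ(3)=-1,μ(6)=1,μ(9)=0,μ(18)=0 ⇒ 0
d|19:{1,19}  Σμ=1+(-1)=0
d|20:{1,2,4,5,10,20}  Σμ=1+(-1)+0+(-1)+1+0=0
q^21  k|21↦μ(k): 1:1 3:-1 7:-1 21:1  a_21=0
d|22:{1,2,11,22}  Σμ=1+(-1)+(-1)+1=0

1, 0, 0, 0, 0, 0, 0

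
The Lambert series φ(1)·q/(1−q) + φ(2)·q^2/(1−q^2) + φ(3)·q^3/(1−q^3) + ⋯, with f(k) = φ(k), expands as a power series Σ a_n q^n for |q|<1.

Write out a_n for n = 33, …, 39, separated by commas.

[q^33] φ(33)=20,φ(11)=10,φ(3)=2,φ(1)=1 ⇒ 33
[q^34] φ(34)=16,φ(17)=16,φ(2)=1,φ(1)=1 ⇒ 34
n=35: 1·35 5·7 7·5 35·1  φ→[1+4+6+24]=35
q^36  k|36↦φ(k): 1:1 2:1 3:2 4:2 6:2 9:6 12:4 18:6 36:12  a_36=36
d|37:{1,37}  Σφ=1+36=37
q^38  k|38↦φ(k): 38:18 19:18 2:1 1:1  a_38=38
[q^39] φ(1)=1,φ(3)=2,φ(13)=12,φ(39)=24 ⇒ 39

33, 34, 35, 36, 37, 38, 39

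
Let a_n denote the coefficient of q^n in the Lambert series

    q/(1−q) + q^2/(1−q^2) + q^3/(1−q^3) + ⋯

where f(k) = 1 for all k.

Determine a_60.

[q^60] f(60)=1,f(30)=1,f(20)=1,f(15)=1,f(12)=1,f(10)=1,f(6)=1,f(5)=1,f(4)=1,f(3)=1,f(2)=1,f(1)=1 ⇒ 12

a_60 = 12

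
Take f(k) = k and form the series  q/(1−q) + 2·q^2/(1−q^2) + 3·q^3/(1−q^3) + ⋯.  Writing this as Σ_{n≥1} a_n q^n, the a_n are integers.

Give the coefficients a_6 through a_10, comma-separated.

q^6  k|6↦f(k): 6:6 3:3 2:2 1:1  a_6=12
[q^7] f(1)=1,f(7)=7 ⇒ 8
q^8  k|8↦f(k): 1:1 2:2 4:4 8:8  a_8=15
[q^9] f(9)=9,f(3)=3,f(1)=1 ⇒ 13
n=10: 10·1 5·2 2·5 1·10  f→[10+5+2+1]=18

12, 8, 15, 13, 18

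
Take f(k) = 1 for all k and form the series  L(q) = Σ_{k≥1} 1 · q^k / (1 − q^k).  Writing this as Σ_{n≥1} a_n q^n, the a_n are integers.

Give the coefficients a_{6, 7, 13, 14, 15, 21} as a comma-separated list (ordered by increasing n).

4, 2, 2, 4, 4, 4

q^6  k|6↦f(k): 1:1 2:1 3:1 6:1  a_6=4
n=7: 1·7 7·1  f→[1+1]=2
[q^13] f(13)=1,f(1)=1 ⇒ 2
q^14  k|14↦f(k): 14:1 7:1 2:1 1:1  a_14=4
d|15:{1,3,5,15}  Σf=1+1+1+1=4
[q^21] f(21)=1,f(7)=1,f(3)=1,f(1)=1 ⇒ 4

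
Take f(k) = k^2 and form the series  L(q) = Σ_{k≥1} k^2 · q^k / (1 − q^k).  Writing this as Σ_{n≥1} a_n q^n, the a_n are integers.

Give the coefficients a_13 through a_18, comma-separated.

[q^13] f(13)=169,f(1)=1 ⇒ 170
[q^14] f(14)=196,f(7)=49,f(2)=4,f(1)=1 ⇒ 250
d|15:{15,5,3,1}  Σf=225+25+9+1=260
d|16:{1,2,4,8,16}  Σf=1+4+16+64+256=341
[q^17] f(1)=1,f(17)=289 ⇒ 290
d|18:{18,9,6,3,2,1}  Σf=324+81+36+9+4+1=455

170, 250, 260, 341, 290, 455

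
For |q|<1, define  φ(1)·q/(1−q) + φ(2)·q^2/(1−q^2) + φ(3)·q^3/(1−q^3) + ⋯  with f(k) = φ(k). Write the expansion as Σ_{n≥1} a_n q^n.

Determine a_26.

d|26:{26,13,2,1}  Σφ=12+12+1+1=26

a_26 = 26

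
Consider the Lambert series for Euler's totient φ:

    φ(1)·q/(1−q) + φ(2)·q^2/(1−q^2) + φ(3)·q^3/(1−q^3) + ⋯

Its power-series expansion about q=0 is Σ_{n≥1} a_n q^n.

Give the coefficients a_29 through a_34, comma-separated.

q^29  k|29↦φ(k): 29:28 1:1  a_29=29
n=30: 1·30 2·15 3·10 5·6 6·5 10·3 15·2 30·1  φ→[1+1+2+4+2+4+8+8]=30
d|31:{1,31}  Σφ=1+30=31
n=32: 1·32 2·16 4·8 8·4 16·2 32·1  φ→[1+1+2+4+8+16]=32
q^33  k|33↦φ(k): 1:1 3:2 11:10 33:20  a_33=33
q^34  k|34↦φ(k): 34:16 17:16 2:1 1:1  a_34=34

29, 30, 31, 32, 33, 34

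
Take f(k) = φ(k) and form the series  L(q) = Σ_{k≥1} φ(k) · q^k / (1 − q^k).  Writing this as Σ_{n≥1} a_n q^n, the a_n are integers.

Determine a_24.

[q^24] φ(24)=8,φ(12)=4,φ(8)=4,φ(6)=2,φ(4)=2,φ(3)=2,φ(2)=1,φ(1)=1 ⇒ 24

a_24 = 24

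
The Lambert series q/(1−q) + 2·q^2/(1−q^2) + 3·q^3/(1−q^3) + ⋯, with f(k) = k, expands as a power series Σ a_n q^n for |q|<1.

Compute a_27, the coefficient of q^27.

q^27  k|27↦f(k): 1:1 3:3 9:9 27:27  a_27=40

a_27 = 40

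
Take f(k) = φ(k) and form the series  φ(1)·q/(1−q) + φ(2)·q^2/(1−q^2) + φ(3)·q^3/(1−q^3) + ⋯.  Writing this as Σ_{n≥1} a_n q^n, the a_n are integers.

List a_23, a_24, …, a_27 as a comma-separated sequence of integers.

d|23:{23,1}  Σφ=22+1=23
[q^24] φ(24)=8,φ(12)=4,φ(8)=4,φ(6)=2,φ(4)=2,φ(3)=2,φ(2)=1,φ(1)=1 ⇒ 24
n=25: 25·1 5·5 1·25  φ→[20+4+1]=25
d|26:{1,2,13,26}  Σφ=1+1+12+12=26
q^27  k|27↦φ(k): 1:1 3:2 9:6 27:18  a_27=27

23, 24, 25, 26, 27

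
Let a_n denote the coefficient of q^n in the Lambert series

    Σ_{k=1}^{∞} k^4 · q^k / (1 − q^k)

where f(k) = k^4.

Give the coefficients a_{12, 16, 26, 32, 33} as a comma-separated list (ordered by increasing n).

22386, 69905, 485554, 1118481, 1200644

n=12: 12·1 6·2 4·3 3·4 2·6 1·12  f→[20736+1296+256+81+16+1]=22386
[q^16] f(1)=1,f(2)=16,f(4)=256,f(8)=4096,f(16)=65536 ⇒ 69905
n=26: 1·26 2·13 13·2 26·1  f→[1+16+28561+456976]=485554
n=32: 32·1 16·2 8·4 4·8 2·16 1·32  f→[1048576+65536+4096+256+16+1]=1118481
d|33:{1,3,11,33}  Σf=1+81+14641+1185921=1200644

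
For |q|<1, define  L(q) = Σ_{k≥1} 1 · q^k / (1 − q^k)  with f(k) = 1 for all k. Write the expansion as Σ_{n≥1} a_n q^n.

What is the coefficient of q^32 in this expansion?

a_32 = 6

[q^32] f(1)=1,f(2)=1,f(4)=1,f(8)=1,f(16)=1,f(32)=1 ⇒ 6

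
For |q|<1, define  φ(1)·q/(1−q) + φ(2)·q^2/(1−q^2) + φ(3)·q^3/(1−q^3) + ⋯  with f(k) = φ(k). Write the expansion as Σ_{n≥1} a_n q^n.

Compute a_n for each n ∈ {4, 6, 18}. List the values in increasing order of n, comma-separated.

q^4  k|4↦φ(k): 4:2 2:1 1:1  a_4=4
[q^6] φ(6)=2,φ(3)=2,φ(2)=1,φ(1)=1 ⇒ 6
q^18  k|18↦φ(k): 1:1 2:1 3:2 6:2 9:6 18:6  a_18=18

4, 6, 18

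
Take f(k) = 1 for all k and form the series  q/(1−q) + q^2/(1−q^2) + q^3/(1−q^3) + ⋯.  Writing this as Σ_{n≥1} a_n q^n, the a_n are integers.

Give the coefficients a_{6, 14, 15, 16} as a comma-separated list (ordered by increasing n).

4, 4, 4, 5

[q^6] f(6)=1,f(3)=1,f(2)=1,f(1)=1 ⇒ 4
[q^14] f(1)=1,f(2)=1,f(7)=1,f(14)=1 ⇒ 4
[q^15] f(15)=1,f(5)=1,f(3)=1,f(1)=1 ⇒ 4
[q^16] f(1)=1,f(2)=1,f(4)=1,f(8)=1,f(16)=1 ⇒ 5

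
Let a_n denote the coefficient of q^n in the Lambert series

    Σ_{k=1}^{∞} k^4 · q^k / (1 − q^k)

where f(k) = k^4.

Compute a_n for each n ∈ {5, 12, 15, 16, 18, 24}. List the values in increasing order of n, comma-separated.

626, 22386, 51332, 69905, 112931, 358258

n=5: 1·5 5·1  f→[1+625]=626
n=12: 1·12 2·6 3·4 4·3 6·2 12·1  f→[1+16+81+256+1296+20736]=22386
q^15  k|15↦f(k): 15:50625 5:625 3:81 1:1  a_15=51332
q^16  k|16↦f(k): 1:1 2:16 4:256 8:4096 16:65536  a_16=69905
[q^18] f(1)=1,f(2)=16,f(3)=81,f(6)=1296,f(9)=6561,f(18)=104976 ⇒ 112931
[q^24] f(1)=1,f(2)=16,f(3)=81,f(4)=256,f(6)=1296,f(8)=4096,f(12)=20736,f(24)=331776 ⇒ 358258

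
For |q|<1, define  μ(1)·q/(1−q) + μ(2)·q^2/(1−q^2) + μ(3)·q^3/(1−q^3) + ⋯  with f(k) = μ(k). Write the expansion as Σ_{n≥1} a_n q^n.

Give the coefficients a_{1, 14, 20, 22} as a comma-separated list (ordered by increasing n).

n=1: 1·1  μ→[1]=1
[q^14] μ(1)=1,μ(2)=-1,μ(7)=-1,μ(14)=1 ⇒ 0
n=20: 20·1 10·2 5·4 4·5 2·10 1·20  μ→[0+1+(-1)+0+(-1)+1]=0
n=22: 22·1 11·2 2·11 1·22  μ→[1+(-1)+(-1)+1]=0

1, 0, 0, 0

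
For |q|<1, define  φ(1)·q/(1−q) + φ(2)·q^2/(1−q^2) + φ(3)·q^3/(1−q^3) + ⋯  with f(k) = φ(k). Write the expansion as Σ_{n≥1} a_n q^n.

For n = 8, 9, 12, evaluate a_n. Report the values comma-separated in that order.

n=8: 1·8 2·4 4·2 8·1  φ→[1+1+2+4]=8
[q^9] φ(1)=1,φ(3)=2,φ(9)=6 ⇒ 9
n=12: 1·12 2·6 3·4 4·3 6·2 12·1  φ→[1+1+2+2+2+4]=12

8, 9, 12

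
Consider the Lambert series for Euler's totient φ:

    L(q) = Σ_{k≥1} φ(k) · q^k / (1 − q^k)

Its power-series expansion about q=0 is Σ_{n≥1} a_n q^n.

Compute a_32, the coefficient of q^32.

[q^32] φ(32)=16,φ(16)=8,φ(8)=4,φ(4)=2,φ(2)=1,φ(1)=1 ⇒ 32

a_32 = 32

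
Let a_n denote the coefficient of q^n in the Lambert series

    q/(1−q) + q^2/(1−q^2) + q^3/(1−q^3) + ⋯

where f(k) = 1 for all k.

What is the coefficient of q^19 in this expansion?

a_19 = 2

d|19:{1,19}  Σf=1+1=2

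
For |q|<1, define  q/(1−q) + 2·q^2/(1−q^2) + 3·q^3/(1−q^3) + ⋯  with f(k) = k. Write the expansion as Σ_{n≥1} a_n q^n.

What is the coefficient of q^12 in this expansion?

q^12  k|12↦f(k): 1:1 2:2 3:3 4:4 6:6 12:12  a_12=28

a_12 = 28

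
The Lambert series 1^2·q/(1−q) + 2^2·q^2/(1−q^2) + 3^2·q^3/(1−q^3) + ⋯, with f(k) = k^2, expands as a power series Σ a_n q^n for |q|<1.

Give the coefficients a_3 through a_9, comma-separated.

10, 21, 26, 50, 50, 85, 91

n=3: 1·3 3·1  f→[1+9]=10
n=4: 1·4 2·2 4·1  f→[1+4+16]=21
n=5: 5·1 1·5  f→[25+1]=26
q^6  k|6↦f(k): 1:1 2:4 3:9 6:36  a_6=50
d|7:{1,7}  Σf=1+49=50
q^8  k|8↦f(k): 8:64 4:16 2:4 1:1  a_8=85
n=9: 9·1 3·3 1·9  f→[81+9+1]=91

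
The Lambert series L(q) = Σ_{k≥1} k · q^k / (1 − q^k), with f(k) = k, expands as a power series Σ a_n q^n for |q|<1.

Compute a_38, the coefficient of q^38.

a_38 = 60

d|38:{38,19,2,1}  Σf=38+19+2+1=60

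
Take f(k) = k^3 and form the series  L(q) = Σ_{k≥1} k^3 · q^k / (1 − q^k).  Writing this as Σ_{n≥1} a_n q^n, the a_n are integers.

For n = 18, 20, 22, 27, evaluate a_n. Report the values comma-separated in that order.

6813, 9198, 11988, 20440

[q^18] f(1)=1,f(2)=8,f(3)=27,f(6)=216,f(9)=729,f(18)=5832 ⇒ 6813
n=20: 20·1 10·2 5·4 4·5 2·10 1·20  f→[8000+1000+125+64+8+1]=9198
n=22: 1·22 2·11 11·2 22·1  f→[1+8+1331+10648]=11988
q^27  k|27↦f(k): 1:1 3:27 9:729 27:19683  a_27=20440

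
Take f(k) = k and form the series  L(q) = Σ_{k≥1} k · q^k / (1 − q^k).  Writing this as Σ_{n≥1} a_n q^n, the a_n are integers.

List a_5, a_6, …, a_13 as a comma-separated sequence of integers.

d|5:{1,5}  Σf=1+5=6
n=6: 6·1 3·2 2·3 1·6  f→[6+3+2+1]=12
d|7:{7,1}  Σf=7+1=8
[q^8] f(1)=1,f(2)=2,f(4)=4,f(8)=8 ⇒ 15
q^9  k|9↦f(k): 1:1 3:3 9:9  a_9=13
n=10: 1·10 2·5 5·2 10·1  f→[1+2+5+10]=18
[q^11] f(1)=1,f(11)=11 ⇒ 12
d|12:{1,2,3,4,6,12}  Σf=1+2+3+4+6+12=28
[q^13] f(1)=1,f(13)=13 ⇒ 14

6, 12, 8, 15, 13, 18, 12, 28, 14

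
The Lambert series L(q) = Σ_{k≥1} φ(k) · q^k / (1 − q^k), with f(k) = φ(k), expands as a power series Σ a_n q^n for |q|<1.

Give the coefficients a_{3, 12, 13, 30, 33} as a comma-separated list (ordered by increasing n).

q^3  k|3↦φ(k): 1:1 3:2  a_3=3
d|12:{1,2,3,4,6,12}  Σφ=1+1+2+2+2+4=12
[q^13] φ(13)=12,φ(1)=1 ⇒ 13
n=30: 30·1 15·2 10·3 6·5 5·6 3·10 2·15 1·30  φ→[8+8+4+2+4+2+1+1]=30
d|33:{33,11,3,1}  Σφ=20+10+2+1=33

3, 12, 13, 30, 33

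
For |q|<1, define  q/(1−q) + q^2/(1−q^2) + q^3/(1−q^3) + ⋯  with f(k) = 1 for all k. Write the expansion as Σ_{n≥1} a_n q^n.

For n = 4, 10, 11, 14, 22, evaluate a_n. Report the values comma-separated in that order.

3, 4, 2, 4, 4

n=4: 1·4 2·2 4·1  f→[1+1+1]=3
d|10:{10,5,2,1}  Σf=1+1+1+1=4
q^11  k|11↦f(k): 11:1 1:1  a_11=2
d|14:{1,2,7,14}  Σf=1+1+1+1=4
q^22  k|22↦f(k): 1:1 2:1 11:1 22:1  a_22=4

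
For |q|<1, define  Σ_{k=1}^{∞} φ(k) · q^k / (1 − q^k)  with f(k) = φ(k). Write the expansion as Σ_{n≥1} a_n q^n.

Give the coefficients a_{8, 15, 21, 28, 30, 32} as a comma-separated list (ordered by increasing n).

n=8: 8·1 4·2 2·4 1·8  φ→[4+2+1+1]=8
n=15: 1·15 3·5 5·3 15·1  φ→[1+2+4+8]=15
[q^21] φ(1)=1,φ(3)=2,φ(7)=6,φ(21)=12 ⇒ 21
q^28  k|28↦φ(k): 28:12 14:6 7:6 4:2 2:1 1:1  a_28=28
q^30  k|30↦φ(k): 1:1 2:1 3:2 5:4 6:2 10:4 15:8 30:8  a_30=30
n=32: 1·32 2·16 4·8 8·4 16·2 32·1  φ→[1+1+2+4+8+16]=32

8, 15, 21, 28, 30, 32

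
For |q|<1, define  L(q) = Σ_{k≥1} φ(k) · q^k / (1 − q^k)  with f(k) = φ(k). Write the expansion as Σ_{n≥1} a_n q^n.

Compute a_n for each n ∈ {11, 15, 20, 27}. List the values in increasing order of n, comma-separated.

q^11  k|11↦φ(k): 11:10 1:1  a_11=11
q^15  k|15↦φ(k): 1:1 3:2 5:4 15:8  a_15=15
q^20  k|20↦φ(k): 20:8 10:4 5:4 4:2 2:1 1:1  a_20=20
n=27: 1·27 3·9 9·3 27·1  φ→[1+2+6+18]=27

11, 15, 20, 27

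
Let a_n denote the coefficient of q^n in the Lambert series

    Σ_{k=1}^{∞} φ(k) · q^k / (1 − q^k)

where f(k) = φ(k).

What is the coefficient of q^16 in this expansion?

q^16  k|16↦φ(k): 1:1 2:1 4:2 8:4 16:8  a_16=16

a_16 = 16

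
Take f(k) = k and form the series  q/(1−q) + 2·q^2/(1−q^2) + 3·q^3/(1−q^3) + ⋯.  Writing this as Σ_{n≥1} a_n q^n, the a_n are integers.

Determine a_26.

q^26  k|26↦f(k): 1:1 2:2 13:13 26:26  a_26=42

a_26 = 42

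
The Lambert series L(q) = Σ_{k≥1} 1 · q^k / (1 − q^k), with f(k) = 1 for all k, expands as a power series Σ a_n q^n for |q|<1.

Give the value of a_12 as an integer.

d|12:{12,6,4,3,2,1}  Σf=1+1+1+1+1+1=6

a_12 = 6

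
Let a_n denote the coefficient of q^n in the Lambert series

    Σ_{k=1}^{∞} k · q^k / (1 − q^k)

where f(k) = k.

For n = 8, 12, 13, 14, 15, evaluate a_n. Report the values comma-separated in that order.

15, 28, 14, 24, 24

n=8: 1·8 2·4 4·2 8·1  f→[1+2+4+8]=15
n=12: 1·12 2·6 3·4 4·3 6·2 12·1  f→[1+2+3+4+6+12]=28
d|13:{1,13}  Σf=1+13=14
d|14:{14,7,2,1}  Σf=14+7+2+1=24
n=15: 1·15 3·5 5·3 15·1  f→[1+3+5+15]=24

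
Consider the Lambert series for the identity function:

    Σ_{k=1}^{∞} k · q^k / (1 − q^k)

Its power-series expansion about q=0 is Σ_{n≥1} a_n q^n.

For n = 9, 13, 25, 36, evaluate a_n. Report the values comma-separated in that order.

n=9: 9·1 3·3 1·9  f→[9+3+1]=13
d|13:{13,1}  Σf=13+1=14
n=25: 1·25 5·5 25·1  f→[1+5+25]=31
n=36: 36·1 18·2 12·3 9·4 6·6 4·9 3·12 2·18 1·36  f→[36+18+12+9+6+4+3+2+1]=91

13, 14, 31, 91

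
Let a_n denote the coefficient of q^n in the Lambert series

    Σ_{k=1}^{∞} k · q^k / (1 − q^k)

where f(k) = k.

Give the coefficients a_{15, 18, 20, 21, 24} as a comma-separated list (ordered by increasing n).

24, 39, 42, 32, 60

[q^15] f(1)=1,f(3)=3,f(5)=5,f(15)=15 ⇒ 24
q^18  k|18↦f(k): 18:18 9:9 6:6 3:3 2:2 1:1  a_18=39
d|20:{20,10,5,4,2,1}  Σf=20+10+5+4+2+1=42
n=21: 21·1 7·3 3·7 1·21  f→[21+7+3+1]=32
n=24: 24·1 12·2 8·3 6·4 4·6 3·8 2·12 1·24  f→[24+12+8+6+4+3+2+1]=60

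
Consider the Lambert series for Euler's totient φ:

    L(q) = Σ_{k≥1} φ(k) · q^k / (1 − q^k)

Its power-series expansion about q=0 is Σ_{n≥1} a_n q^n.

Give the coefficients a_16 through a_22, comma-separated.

q^16  k|16↦φ(k): 1:1 2:1 4:2 8:4 16:8  a_16=16
d|17:{1,17}  Σφ=1+16=17
n=18: 1·18 2·9 3·6 6·3 9·2 18·1  φ→[1+1+2+2+6+6]=18
q^19  k|19↦φ(k): 1:1 19:18  a_19=19
d|20:{1,2,4,5,10,20}  Σφ=1+1+2+4+4+8=20
d|21:{21,7,3,1}  Σφ=12+6+2+1=21
d|22:{22,11,2,1}  Σφ=10+10+1+1=22

16, 17, 18, 19, 20, 21, 22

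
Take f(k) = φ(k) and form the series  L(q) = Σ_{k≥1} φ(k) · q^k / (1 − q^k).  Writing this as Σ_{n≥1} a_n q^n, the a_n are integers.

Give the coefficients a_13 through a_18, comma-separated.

[q^13] φ(13)=12,φ(1)=1 ⇒ 13
q^14  k|14↦φ(k): 14:6 7:6 2:1 1:1  a_14=14
[q^15] φ(15)=8,φ(5)=4,φ(3)=2,φ(1)=1 ⇒ 15
d|16:{16,8,4,2,1}  Σφ=8+4+2+1+1=16
d|17:{1,17}  Σφ=1+16=17
q^18  k|18↦φ(k): 18:6 9:6 6:2 3:2 2:1 1:1  a_18=18

13, 14, 15, 16, 17, 18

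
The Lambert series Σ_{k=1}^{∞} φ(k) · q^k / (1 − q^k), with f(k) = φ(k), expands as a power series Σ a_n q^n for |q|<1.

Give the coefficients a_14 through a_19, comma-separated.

n=14: 14·1 7·2 2·7 1·14  φ→[6+6+1+1]=14
[q^15] φ(15)=8,φ(5)=4,φ(3)=2,φ(1)=1 ⇒ 15
q^16  k|16↦φ(k): 1:1 2:1 4:2 8:4 16:8  a_16=16
n=17: 1·17 17·1  φ→[1+16]=17
n=18: 1·18 2·9 3·6 6·3 9·2 18·1  φ→[1+1+2+2+6+6]=18
q^19  k|19↦φ(k): 19:18 1:1  a_19=19

14, 15, 16, 17, 18, 19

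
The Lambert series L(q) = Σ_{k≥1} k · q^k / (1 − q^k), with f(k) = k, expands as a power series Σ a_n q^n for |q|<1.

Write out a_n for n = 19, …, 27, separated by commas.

n=19: 1·19 19·1  f→[1+19]=20
d|20:{1,2,4,5,10,20}  Σf=1+2+4+5+10+20=42
d|21:{21,7,3,1}  Σf=21+7+3+1=32
n=22: 1·22 2·11 11·2 22·1  f→[1+2+11+22]=36
[q^23] f(23)=23,f(1)=1 ⇒ 24
q^24  k|24↦f(k): 24:24 12:12 8:8 6:6 4:4 3:3 2:2 1:1  a_24=60
[q^25] f(25)=25,f(5)=5,f(1)=1 ⇒ 31
[q^26] f(26)=26,f(13)=13,f(2)=2,f(1)=1 ⇒ 42
n=27: 1·27 3·9 9·3 27·1  f→[1+3+9+27]=40

20, 42, 32, 36, 24, 60, 31, 42, 40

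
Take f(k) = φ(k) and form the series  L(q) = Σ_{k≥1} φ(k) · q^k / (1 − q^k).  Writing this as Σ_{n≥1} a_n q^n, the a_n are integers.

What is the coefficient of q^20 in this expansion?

[q^20] φ(20)=8,φ(10)=4,φ(5)=4,φ(4)=2,φ(2)=1,φ(1)=1 ⇒ 20

a_20 = 20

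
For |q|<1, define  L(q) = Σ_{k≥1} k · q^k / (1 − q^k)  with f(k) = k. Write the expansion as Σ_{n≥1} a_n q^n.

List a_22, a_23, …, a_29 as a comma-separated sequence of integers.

q^22  k|22↦f(k): 22:22 11:11 2:2 1:1  a_22=36
n=23: 23·1 1·23  f→[23+1]=24
n=24: 1·24 2·12 3·8 4·6 6·4 8·3 12·2 24·1  f→[1+2+3+4+6+8+12+24]=60
q^25  k|25↦f(k): 25:25 5:5 1:1  a_25=31
[q^26] f(1)=1,f(2)=2,f(13)=13,f(26)=26 ⇒ 42
q^27  k|27↦f(k): 27:27 9:9 3:3 1:1  a_27=40
[q^28] f(28)=28,f(14)=14,f(7)=7,f(4)=4,f(2)=2,f(1)=1 ⇒ 56
q^29  k|29↦f(k): 29:29 1:1  a_29=30

36, 24, 60, 31, 42, 40, 56, 30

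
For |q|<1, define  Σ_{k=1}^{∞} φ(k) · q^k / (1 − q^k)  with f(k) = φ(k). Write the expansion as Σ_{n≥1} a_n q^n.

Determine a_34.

[q^34] φ(1)=1,φ(2)=1,φ(17)=16,φ(34)=16 ⇒ 34

a_34 = 34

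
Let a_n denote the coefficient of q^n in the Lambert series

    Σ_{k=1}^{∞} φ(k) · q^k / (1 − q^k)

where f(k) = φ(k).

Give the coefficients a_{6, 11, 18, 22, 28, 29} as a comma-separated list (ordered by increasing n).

q^6  k|6↦φ(k): 1:1 2:1 3:2 6:2  a_6=6
[q^11] φ(11)=10,φ(1)=1 ⇒ 11
d|18:{18,9,6,3,2,1}  Σφ=6+6+2+2+1+1=18
q^22  k|22↦φ(k): 1:1 2:1 11:10 22:10  a_22=22
q^28  k|28↦φ(k): 28:12 14:6 7:6 4:2 2:1 1:1  a_28=28
q^29  k|29↦φ(k): 29:28 1:1  a_29=29

6, 11, 18, 22, 28, 29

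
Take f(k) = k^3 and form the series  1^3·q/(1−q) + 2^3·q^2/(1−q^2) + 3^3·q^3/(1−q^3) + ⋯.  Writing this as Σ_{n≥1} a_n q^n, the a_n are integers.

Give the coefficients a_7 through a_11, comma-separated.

344, 585, 757, 1134, 1332

d|7:{7,1}  Σf=343+1=344
[q^8] f(8)=512,f(4)=64,f(2)=8,f(1)=1 ⇒ 585
n=9: 1·9 3·3 9·1  f→[1+27+729]=757
d|10:{10,5,2,1}  Σf=1000+125+8+1=1134
n=11: 1·11 11·1  f→[1+1331]=1332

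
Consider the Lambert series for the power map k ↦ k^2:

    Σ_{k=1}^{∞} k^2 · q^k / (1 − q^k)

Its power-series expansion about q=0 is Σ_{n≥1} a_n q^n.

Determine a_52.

[q^52] f(1)=1,f(2)=4,f(4)=16,f(13)=169,f(26)=676,f(52)=2704 ⇒ 3570

a_52 = 3570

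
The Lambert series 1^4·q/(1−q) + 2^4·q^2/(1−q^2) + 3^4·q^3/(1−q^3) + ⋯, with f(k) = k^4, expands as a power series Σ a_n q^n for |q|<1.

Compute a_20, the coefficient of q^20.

a_20 = 170898

d|20:{1,2,4,5,10,20}  Σf=1+16+256+625+10000+160000=170898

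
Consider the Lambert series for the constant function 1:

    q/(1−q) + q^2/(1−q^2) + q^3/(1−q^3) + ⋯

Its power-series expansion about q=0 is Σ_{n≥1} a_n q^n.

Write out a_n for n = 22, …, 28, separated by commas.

4, 2, 8, 3, 4, 4, 6

n=22: 1·22 2·11 11·2 22·1  f→[1+1+1+1]=4
q^23  k|23↦f(k): 23:1 1:1  a_23=2
d|24:{24,12,8,6,4,3,2,1}  Σf=1+1+1+1+1+1+1+1=8
[q^25] f(1)=1,f(5)=1,f(25)=1 ⇒ 3
n=26: 26·1 13·2 2·13 1·26  f→[1+1+1+1]=4
[q^27] f(1)=1,f(3)=1,f(9)=1,f(27)=1 ⇒ 4
q^28  k|28↦f(k): 28:1 14:1 7:1 4:1 2:1 1:1  a_28=6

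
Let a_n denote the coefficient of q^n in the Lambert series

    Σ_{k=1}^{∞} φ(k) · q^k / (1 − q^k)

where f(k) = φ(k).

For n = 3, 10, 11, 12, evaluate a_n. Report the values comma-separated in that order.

[q^3] φ(3)=2,φ(1)=1 ⇒ 3
n=10: 1·10 2·5 5·2 10·1  φ→[1+1+4+4]=10
d|11:{11,1}  Σφ=10+1=11
q^12  k|12↦φ(k): 1:1 2:1 3:2 4:2 6:2 12:4  a_12=12

3, 10, 11, 12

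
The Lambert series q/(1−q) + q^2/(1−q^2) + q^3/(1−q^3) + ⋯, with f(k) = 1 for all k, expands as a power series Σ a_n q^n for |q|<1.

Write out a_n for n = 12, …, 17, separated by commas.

6, 2, 4, 4, 5, 2

q^12  k|12↦f(k): 1:1 2:1 3:1 4:1 6:1 12:1  a_12=6
q^13  k|13↦f(k): 13:1 1:1  a_13=2
[q^14] f(14)=1,f(7)=1,f(2)=1,f(1)=1 ⇒ 4
n=15: 1·15 3·5 5·3 15·1  f→[1+1+1+1]=4
d|16:{1,2,4,8,16}  Σf=1+1+1+1+1=5
n=17: 17·1 1·17  f→[1+1]=2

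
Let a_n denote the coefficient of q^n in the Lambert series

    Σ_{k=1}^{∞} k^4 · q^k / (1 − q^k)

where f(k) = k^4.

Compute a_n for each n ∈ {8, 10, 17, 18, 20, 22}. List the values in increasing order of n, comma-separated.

4369, 10642, 83522, 112931, 170898, 248914

[q^8] f(8)=4096,f(4)=256,f(2)=16,f(1)=1 ⇒ 4369
n=10: 1·10 2·5 5·2 10·1  f→[1+16+625+10000]=10642
d|17:{17,1}  Σf=83521+1=83522
d|18:{1,2,3,6,9,18}  Σf=1+16+81+1296+6561+104976=112931
d|20:{1,2,4,5,10,20}  Σf=1+16+256+625+10000+160000=170898
n=22: 1·22 2·11 11·2 22·1  f→[1+16+14641+234256]=248914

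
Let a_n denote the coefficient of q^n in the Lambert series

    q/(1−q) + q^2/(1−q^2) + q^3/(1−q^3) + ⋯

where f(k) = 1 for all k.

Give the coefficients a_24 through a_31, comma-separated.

8, 3, 4, 4, 6, 2, 8, 2

n=24: 24·1 12·2 8·3 6·4 4·6 3·8 2·12 1·24  f→[1+1+1+1+1+1+1+1]=8
[q^25] f(25)=1,f(5)=1,f(1)=1 ⇒ 3
d|26:{1,2,13,26}  Σf=1+1+1+1=4
q^27  k|27↦f(k): 27:1 9:1 3:1 1:1  a_27=4
[q^28] f(28)=1,f(14)=1,f(7)=1,f(4)=1,f(2)=1,f(1)=1 ⇒ 6
n=29: 29·1 1·29  f→[1+1]=2
q^30  k|30↦f(k): 1:1 2:1 3:1 5:1 6:1 10:1 15:1 30:1  a_30=8
d|31:{1,31}  Σf=1+1=2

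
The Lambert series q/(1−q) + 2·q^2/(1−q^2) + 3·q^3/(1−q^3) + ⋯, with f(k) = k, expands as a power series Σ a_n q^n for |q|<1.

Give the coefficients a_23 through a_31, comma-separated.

24, 60, 31, 42, 40, 56, 30, 72, 32

n=23: 23·1 1·23  f→[23+1]=24
n=24: 1·24 2·12 3·8 4·6 6·4 8·3 12·2 24·1  f→[1+2+3+4+6+8+12+24]=60
n=25: 25·1 5·5 1·25  f→[25+5+1]=31
[q^26] f(1)=1,f(2)=2,f(13)=13,f(26)=26 ⇒ 42
d|27:{1,3,9,27}  Σf=1+3+9+27=40
n=28: 1·28 2·14 4·7 7·4 14·2 28·1  f→[1+2+4+7+14+28]=56
[q^29] f(1)=1,f(29)=29 ⇒ 30
n=30: 30·1 15·2 10·3 6·5 5·6 3·10 2·15 1·30  f→[30+15+10+6+5+3+2+1]=72
n=31: 31·1 1·31  f→[31+1]=32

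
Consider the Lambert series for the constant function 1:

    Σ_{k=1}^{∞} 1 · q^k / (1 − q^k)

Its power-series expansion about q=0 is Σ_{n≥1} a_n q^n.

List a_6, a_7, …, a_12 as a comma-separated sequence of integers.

n=6: 1·6 2·3 3·2 6·1  f→[1+1+1+1]=4
[q^7] f(7)=1,f(1)=1 ⇒ 2
[q^8] f(1)=1,f(2)=1,f(4)=1,f(8)=1 ⇒ 4
[q^9] f(1)=1,f(3)=1,f(9)=1 ⇒ 3
d|10:{10,5,2,1}  Σf=1+1+1+1=4
d|11:{11,1}  Σf=1+1=2
q^12  k|12↦f(k): 12:1 6:1 4:1 3:1 2:1 1:1  a_12=6

4, 2, 4, 3, 4, 2, 6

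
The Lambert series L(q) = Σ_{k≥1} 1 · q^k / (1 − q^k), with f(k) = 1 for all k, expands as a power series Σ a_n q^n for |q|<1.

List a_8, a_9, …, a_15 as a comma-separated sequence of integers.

4, 3, 4, 2, 6, 2, 4, 4

n=8: 1·8 2·4 4·2 8·1  f→[1+1+1+1]=4
n=9: 9·1 3·3 1·9  f→[1+1+1]=3
n=10: 1·10 2·5 5·2 10·1  f→[1+1+1+1]=4
[q^11] f(1)=1,f(11)=1 ⇒ 2
[q^12] f(1)=1,f(2)=1,f(3)=1,f(4)=1,f(6)=1,f(12)=1 ⇒ 6
[q^13] f(1)=1,f(13)=1 ⇒ 2
d|14:{14,7,2,1}  Σf=1+1+1+1=4
n=15: 1·15 3·5 5·3 15·1  f→[1+1+1+1]=4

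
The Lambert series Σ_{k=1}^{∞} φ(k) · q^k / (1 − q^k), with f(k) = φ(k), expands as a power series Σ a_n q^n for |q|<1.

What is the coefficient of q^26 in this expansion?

q^26  k|26↦φ(k): 26:12 13:12 2:1 1:1  a_26=26

a_26 = 26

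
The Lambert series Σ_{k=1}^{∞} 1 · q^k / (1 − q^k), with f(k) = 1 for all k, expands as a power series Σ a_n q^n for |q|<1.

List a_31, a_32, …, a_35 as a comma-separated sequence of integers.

2, 6, 4, 4, 4

q^31  k|31↦f(k): 1:1 31:1  a_31=2
d|32:{1,2,4,8,16,32}  Σf=1+1+1+1+1+1=6
d|33:{1,3,11,33}  Σf=1+1+1+1=4
n=34: 34·1 17·2 2·17 1·34  f→[1+1+1+1]=4
q^35  k|35↦f(k): 35:1 7:1 5:1 1:1  a_35=4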